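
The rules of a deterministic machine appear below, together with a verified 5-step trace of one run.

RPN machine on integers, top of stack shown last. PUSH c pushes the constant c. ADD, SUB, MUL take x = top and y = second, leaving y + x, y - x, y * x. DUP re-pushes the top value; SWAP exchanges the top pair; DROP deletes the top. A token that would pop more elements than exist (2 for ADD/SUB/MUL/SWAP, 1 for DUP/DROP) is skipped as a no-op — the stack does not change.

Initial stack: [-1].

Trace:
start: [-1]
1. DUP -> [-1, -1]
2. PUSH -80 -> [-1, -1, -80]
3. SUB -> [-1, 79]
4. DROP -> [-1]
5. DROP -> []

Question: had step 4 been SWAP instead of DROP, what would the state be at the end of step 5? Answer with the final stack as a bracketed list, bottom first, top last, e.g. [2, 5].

[79]

(re-executing from step 4 with the substitution; state before step 4: [-1, 79])
4. SWAP -> [79, -1]
5. DROP -> [79]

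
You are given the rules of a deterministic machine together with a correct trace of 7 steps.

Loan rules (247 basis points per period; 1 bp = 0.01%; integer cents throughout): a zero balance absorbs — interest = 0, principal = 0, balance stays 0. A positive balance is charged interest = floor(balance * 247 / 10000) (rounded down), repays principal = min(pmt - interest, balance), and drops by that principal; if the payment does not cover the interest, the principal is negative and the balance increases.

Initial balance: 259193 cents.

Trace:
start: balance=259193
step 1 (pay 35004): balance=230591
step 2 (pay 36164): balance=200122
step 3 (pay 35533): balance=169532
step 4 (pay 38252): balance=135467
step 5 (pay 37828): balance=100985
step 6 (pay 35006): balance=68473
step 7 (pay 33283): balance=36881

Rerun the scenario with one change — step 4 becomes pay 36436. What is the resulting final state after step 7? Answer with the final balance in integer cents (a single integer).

38834

(re-executing from step 4 with the substitution; state before step 4: balance=169532)
step 4 (pay 36436): balance=137283
step 5 (pay 37828): balance=102845
step 6 (pay 35006): balance=70379
step 7 (pay 33283): balance=38834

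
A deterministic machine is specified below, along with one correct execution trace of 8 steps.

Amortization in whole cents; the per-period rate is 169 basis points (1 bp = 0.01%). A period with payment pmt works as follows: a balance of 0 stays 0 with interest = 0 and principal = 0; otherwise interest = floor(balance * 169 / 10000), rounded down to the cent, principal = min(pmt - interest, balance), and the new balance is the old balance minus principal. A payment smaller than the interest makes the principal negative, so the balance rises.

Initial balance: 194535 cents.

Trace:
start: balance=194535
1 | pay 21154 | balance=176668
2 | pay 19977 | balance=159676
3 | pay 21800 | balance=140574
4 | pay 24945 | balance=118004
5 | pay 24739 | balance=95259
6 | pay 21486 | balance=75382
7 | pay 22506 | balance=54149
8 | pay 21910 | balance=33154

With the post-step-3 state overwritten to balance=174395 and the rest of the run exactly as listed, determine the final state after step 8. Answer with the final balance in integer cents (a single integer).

69932

state after step 3 := balance=174395
4 | pay 24945 | balance=152397
5 | pay 24739 | balance=130233
6 | pay 21486 | balance=110947
7 | pay 22506 | balance=90316
8 | pay 21910 | balance=69932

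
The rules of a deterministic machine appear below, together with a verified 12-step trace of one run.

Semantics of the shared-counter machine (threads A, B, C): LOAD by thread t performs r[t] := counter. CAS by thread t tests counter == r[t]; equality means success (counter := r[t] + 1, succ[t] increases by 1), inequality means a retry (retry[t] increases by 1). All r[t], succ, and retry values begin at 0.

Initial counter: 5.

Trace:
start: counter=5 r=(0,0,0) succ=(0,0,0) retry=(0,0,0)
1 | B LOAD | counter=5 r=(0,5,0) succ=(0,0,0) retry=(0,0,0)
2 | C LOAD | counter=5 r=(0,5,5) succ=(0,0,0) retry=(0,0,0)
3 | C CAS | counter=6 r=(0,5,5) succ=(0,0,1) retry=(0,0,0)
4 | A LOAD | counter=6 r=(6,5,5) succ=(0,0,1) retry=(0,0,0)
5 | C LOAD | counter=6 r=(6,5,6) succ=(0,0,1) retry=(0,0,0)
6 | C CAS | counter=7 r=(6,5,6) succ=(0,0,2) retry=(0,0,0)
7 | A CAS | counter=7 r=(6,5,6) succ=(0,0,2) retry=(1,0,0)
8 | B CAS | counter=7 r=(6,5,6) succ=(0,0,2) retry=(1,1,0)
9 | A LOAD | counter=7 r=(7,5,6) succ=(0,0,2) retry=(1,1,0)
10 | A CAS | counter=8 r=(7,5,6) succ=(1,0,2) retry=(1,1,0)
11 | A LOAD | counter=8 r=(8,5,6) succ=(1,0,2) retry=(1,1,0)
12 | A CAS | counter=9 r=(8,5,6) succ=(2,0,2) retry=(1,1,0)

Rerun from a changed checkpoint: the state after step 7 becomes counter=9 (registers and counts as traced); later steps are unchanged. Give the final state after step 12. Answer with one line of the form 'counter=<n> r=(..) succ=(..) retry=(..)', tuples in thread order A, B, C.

state after step 7 := counter=9 r=(6,5,6) succ=(0,0,2) retry=(1,0,0)
8 | B CAS | counter=9 r=(6,5,6) succ=(0,0,2) retry=(1,1,0)
9 | A LOAD | counter=9 r=(9,5,6) succ=(0,0,2) retry=(1,1,0)
10 | A CAS | counter=10 r=(9,5,6) succ=(1,0,2) retry=(1,1,0)
11 | A LOAD | counter=10 r=(10,5,6) succ=(1,0,2) retry=(1,1,0)
12 | A CAS | counter=11 r=(10,5,6) succ=(2,0,2) retry=(1,1,0)

counter=11 r=(10,5,6) succ=(2,0,2) retry=(1,1,0)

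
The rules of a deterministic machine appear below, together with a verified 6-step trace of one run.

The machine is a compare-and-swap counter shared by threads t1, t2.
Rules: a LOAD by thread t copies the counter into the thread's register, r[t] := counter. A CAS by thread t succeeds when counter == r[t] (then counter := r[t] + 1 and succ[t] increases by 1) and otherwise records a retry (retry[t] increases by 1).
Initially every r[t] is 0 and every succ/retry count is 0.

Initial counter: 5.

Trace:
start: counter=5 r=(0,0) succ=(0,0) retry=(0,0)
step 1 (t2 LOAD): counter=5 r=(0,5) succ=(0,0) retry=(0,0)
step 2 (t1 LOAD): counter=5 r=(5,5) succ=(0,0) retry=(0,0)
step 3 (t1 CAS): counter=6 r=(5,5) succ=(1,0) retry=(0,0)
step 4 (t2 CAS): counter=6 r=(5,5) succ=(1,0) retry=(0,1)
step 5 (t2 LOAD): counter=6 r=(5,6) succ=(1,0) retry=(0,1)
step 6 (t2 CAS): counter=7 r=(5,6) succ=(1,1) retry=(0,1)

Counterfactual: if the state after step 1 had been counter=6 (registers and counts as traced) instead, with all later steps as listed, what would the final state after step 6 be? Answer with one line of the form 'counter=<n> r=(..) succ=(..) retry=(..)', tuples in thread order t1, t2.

state after step 1 := counter=6 r=(0,5) succ=(0,0) retry=(0,0)
step 2 (t1 LOAD): counter=6 r=(6,5) succ=(0,0) retry=(0,0)
step 3 (t1 CAS): counter=7 r=(6,5) succ=(1,0) retry=(0,0)
step 4 (t2 CAS): counter=7 r=(6,5) succ=(1,0) retry=(0,1)
step 5 (t2 LOAD): counter=7 r=(6,7) succ=(1,0) retry=(0,1)
step 6 (t2 CAS): counter=8 r=(6,7) succ=(1,1) retry=(0,1)

counter=8 r=(6,7) succ=(1,1) retry=(0,1)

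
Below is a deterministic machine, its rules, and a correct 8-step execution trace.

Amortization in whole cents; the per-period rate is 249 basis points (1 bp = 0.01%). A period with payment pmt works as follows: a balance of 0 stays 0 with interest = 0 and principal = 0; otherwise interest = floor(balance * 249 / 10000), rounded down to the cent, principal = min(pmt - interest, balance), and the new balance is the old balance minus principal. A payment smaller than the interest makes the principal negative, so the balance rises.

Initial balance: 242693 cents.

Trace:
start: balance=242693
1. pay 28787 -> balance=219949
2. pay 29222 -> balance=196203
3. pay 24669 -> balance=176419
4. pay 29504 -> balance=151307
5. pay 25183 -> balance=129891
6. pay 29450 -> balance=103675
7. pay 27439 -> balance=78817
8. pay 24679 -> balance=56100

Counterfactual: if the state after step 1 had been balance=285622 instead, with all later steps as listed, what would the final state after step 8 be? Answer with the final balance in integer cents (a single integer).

state after step 1 := balance=285622
2. pay 29222 -> balance=263511
3. pay 24669 -> balance=245403
4. pay 29504 -> balance=222009
5. pay 25183 -> balance=202354
6. pay 29450 -> balance=177942
7. pay 27439 -> balance=154933
8. pay 24679 -> balance=134111

134111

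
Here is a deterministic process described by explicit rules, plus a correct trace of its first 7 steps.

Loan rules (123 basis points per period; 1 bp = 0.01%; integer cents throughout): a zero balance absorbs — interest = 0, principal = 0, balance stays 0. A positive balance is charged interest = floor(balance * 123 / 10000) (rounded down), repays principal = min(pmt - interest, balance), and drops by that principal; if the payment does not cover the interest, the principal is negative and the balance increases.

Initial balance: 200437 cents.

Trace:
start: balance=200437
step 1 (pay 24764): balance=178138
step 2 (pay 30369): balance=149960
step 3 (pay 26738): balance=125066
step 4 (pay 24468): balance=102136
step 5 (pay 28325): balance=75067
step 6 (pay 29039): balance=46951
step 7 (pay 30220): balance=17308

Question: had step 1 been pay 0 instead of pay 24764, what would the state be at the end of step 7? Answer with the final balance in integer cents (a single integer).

43956

(re-executing from step 1 with the substitution; state before step 1: balance=200437)
step 1 (pay 0): balance=202902
step 2 (pay 30369): balance=175028
step 3 (pay 26738): balance=150442
step 4 (pay 24468): balance=127824
step 5 (pay 28325): balance=101071
step 6 (pay 29039): balance=73275
step 7 (pay 30220): balance=43956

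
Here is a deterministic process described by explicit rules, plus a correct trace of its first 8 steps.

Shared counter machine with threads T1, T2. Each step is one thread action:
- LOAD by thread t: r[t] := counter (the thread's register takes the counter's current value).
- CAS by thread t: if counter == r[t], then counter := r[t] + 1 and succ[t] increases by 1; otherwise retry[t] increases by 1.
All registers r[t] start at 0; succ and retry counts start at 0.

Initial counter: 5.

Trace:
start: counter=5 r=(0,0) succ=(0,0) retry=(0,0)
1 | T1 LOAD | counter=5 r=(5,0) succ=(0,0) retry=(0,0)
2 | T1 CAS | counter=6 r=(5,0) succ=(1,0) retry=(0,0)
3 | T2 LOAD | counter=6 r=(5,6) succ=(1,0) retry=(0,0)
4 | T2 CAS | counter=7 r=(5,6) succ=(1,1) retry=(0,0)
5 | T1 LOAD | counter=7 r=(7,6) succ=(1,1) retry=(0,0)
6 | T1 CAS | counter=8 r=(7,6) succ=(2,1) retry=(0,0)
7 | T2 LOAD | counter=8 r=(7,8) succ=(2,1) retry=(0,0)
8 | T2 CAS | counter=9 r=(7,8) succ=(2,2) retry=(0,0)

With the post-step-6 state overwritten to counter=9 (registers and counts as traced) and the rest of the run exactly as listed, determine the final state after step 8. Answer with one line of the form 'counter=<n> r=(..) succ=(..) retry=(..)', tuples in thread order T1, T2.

counter=10 r=(7,9) succ=(2,2) retry=(0,0)

state after step 6 := counter=9 r=(7,6) succ=(2,1) retry=(0,0)
7 | T2 LOAD | counter=9 r=(7,9) succ=(2,1) retry=(0,0)
8 | T2 CAS | counter=10 r=(7,9) succ=(2,2) retry=(0,0)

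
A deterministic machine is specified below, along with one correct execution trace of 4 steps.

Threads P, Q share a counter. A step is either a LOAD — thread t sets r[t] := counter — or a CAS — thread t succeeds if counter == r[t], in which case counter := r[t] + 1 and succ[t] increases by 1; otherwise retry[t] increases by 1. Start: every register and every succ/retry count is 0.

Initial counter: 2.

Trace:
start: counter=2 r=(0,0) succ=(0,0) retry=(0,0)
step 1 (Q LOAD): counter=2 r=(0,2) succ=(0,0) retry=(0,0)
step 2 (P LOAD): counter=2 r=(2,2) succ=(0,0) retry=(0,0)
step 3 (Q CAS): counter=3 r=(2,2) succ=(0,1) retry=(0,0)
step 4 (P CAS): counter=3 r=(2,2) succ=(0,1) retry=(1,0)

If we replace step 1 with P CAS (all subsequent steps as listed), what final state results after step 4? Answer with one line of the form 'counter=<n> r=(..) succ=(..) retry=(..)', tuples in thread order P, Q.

counter=3 r=(2,0) succ=(1,0) retry=(1,1)

(re-executing from step 1 with the substitution; state before step 1: counter=2 r=(0,0) succ=(0,0) retry=(0,0))
step 1 (P CAS): counter=2 r=(0,0) succ=(0,0) retry=(1,0)
step 2 (P LOAD): counter=2 r=(2,0) succ=(0,0) retry=(1,0)
step 3 (Q CAS): counter=2 r=(2,0) succ=(0,0) retry=(1,1)
step 4 (P CAS): counter=3 r=(2,0) succ=(1,0) retry=(1,1)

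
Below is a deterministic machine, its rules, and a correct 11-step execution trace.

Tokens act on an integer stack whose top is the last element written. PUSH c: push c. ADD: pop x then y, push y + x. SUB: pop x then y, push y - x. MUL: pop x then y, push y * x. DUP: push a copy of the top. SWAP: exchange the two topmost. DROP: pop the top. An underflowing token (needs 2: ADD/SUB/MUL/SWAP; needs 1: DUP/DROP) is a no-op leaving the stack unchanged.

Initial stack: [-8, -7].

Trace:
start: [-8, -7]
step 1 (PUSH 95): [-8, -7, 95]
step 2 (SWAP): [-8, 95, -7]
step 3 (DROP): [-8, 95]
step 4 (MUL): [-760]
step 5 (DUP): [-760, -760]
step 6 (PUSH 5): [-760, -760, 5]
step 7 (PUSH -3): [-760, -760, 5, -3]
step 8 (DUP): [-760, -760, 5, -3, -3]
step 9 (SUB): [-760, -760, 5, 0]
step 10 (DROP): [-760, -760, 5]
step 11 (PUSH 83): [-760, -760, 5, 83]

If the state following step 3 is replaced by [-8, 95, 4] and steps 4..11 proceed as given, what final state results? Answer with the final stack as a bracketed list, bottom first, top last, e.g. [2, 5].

[-8, 380, 380, 5, 83]

state after step 3 := [-8, 95, 4]
step 4 (MUL): [-8, 380]
step 5 (DUP): [-8, 380, 380]
step 6 (PUSH 5): [-8, 380, 380, 5]
step 7 (PUSH -3): [-8, 380, 380, 5, -3]
step 8 (DUP): [-8, 380, 380, 5, -3, -3]
step 9 (SUB): [-8, 380, 380, 5, 0]
step 10 (DROP): [-8, 380, 380, 5]
step 11 (PUSH 83): [-8, 380, 380, 5, 83]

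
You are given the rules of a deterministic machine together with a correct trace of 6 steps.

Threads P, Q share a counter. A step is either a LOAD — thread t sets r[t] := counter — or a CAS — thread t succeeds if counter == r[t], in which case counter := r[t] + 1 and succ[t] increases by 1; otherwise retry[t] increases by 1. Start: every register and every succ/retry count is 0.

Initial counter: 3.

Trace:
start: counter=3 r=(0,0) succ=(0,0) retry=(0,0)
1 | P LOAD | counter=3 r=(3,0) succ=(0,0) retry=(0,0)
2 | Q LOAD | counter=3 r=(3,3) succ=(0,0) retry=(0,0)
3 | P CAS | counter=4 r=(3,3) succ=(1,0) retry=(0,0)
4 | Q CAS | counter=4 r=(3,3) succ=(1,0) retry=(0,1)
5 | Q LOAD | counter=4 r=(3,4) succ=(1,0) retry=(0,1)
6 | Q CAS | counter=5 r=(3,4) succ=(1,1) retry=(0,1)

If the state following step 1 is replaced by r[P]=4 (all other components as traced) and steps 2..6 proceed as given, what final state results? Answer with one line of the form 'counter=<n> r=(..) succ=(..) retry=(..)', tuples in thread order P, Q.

state after step 1 := counter=3 r=(4,0) succ=(0,0) retry=(0,0)
2 | Q LOAD | counter=3 r=(4,3) succ=(0,0) retry=(0,0)
3 | P CAS | counter=3 r=(4,3) succ=(0,0) retry=(1,0)
4 | Q CAS | counter=4 r=(4,3) succ=(0,1) retry=(1,0)
5 | Q LOAD | counter=4 r=(4,4) succ=(0,1) retry=(1,0)
6 | Q CAS | counter=5 r=(4,4) succ=(0,2) retry=(1,0)

counter=5 r=(4,4) succ=(0,2) retry=(1,0)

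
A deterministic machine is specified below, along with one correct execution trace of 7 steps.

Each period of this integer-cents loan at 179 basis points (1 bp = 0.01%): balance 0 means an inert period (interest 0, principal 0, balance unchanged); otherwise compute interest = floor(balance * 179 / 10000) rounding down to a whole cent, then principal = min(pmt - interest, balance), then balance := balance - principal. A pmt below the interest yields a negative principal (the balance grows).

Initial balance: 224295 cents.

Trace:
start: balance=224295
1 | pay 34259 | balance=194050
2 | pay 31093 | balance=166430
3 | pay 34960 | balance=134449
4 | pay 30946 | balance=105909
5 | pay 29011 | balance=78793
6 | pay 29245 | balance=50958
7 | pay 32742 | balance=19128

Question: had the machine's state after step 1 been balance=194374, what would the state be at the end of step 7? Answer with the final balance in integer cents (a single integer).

state after step 1 := balance=194374
2 | pay 31093 | balance=166760
3 | pay 34960 | balance=134785
4 | pay 30946 | balance=106251
5 | pay 29011 | balance=79141
6 | pay 29245 | balance=51312
7 | pay 32742 | balance=19488

19488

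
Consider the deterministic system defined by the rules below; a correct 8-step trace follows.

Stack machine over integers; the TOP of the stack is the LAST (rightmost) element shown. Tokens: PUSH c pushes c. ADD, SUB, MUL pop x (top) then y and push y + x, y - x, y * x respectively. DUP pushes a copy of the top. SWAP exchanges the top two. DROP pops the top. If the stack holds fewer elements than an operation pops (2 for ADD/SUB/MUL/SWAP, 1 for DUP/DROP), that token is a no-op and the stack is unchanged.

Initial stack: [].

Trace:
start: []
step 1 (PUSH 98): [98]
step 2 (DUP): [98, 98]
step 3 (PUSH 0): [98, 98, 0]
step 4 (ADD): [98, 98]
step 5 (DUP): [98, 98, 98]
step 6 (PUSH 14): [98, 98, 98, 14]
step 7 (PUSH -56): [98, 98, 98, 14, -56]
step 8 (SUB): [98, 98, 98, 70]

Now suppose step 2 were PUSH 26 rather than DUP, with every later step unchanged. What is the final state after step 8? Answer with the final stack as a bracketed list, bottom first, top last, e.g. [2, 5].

(re-executing from step 2 with the substitution; state before step 2: [98])
step 2 (PUSH 26): [98, 26]
step 3 (PUSH 0): [98, 26, 0]
step 4 (ADD): [98, 26]
step 5 (DUP): [98, 26, 26]
step 6 (PUSH 14): [98, 26, 26, 14]
step 7 (PUSH -56): [98, 26, 26, 14, -56]
step 8 (SUB): [98, 26, 26, 70]

[98, 26, 26, 70]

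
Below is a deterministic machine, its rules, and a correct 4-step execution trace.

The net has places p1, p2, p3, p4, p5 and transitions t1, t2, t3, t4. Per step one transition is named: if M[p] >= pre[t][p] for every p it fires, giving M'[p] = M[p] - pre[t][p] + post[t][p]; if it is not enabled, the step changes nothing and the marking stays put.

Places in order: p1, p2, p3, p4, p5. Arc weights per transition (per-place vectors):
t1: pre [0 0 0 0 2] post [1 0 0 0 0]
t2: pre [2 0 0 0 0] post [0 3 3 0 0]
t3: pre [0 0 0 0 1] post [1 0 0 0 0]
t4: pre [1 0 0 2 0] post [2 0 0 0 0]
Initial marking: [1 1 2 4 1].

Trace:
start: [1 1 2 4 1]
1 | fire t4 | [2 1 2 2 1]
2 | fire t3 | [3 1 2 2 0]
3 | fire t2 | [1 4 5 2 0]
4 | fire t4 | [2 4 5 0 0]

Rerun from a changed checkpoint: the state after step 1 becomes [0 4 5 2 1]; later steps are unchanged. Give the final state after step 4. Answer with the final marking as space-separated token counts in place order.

2 4 5 0 0

state after step 1 := [0 4 5 2 1]
2 | fire t3 | [1 4 5 2 0]
3 | fire t2 | [1 4 5 2 0]
4 | fire t4 | [2 4 5 0 0]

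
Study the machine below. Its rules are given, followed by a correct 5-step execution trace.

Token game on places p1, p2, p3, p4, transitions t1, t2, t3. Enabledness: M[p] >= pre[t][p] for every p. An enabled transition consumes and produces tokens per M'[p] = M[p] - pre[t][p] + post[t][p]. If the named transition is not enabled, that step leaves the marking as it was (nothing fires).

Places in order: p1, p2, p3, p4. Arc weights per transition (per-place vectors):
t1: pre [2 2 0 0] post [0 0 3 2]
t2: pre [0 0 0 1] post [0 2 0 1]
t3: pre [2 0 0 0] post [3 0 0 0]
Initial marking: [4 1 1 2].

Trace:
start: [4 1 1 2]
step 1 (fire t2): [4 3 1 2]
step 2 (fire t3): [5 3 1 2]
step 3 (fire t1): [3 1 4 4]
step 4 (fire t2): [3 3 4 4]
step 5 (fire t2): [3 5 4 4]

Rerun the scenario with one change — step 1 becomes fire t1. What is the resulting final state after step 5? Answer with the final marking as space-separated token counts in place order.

5 5 1 2

(re-executing from step 1 with the substitution; state before step 1: [4 1 1 2])
step 1 (fire t1): [4 1 1 2]
step 2 (fire t3): [5 1 1 2]
step 3 (fire t1): [5 1 1 2]
step 4 (fire t2): [5 3 1 2]
step 5 (fire t2): [5 5 1 2]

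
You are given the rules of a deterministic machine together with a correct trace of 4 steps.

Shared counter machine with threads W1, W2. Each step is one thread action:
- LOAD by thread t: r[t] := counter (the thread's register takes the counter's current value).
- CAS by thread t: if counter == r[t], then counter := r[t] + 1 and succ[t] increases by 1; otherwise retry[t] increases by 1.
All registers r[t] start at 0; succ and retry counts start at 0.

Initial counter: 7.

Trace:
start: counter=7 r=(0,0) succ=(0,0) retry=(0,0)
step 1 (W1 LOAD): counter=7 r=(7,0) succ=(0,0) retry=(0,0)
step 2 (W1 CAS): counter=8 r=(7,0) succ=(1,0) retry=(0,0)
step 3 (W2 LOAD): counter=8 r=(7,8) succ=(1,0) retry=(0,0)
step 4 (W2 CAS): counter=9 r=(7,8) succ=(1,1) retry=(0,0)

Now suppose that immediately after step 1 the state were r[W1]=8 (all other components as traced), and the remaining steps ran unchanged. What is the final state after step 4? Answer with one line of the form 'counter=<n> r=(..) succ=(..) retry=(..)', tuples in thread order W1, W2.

state after step 1 := counter=7 r=(8,0) succ=(0,0) retry=(0,0)
step 2 (W1 CAS): counter=7 r=(8,0) succ=(0,0) retry=(1,0)
step 3 (W2 LOAD): counter=7 r=(8,7) succ=(0,0) retry=(1,0)
step 4 (W2 CAS): counter=8 r=(8,7) succ=(0,1) retry=(1,0)

counter=8 r=(8,7) succ=(0,1) retry=(1,0)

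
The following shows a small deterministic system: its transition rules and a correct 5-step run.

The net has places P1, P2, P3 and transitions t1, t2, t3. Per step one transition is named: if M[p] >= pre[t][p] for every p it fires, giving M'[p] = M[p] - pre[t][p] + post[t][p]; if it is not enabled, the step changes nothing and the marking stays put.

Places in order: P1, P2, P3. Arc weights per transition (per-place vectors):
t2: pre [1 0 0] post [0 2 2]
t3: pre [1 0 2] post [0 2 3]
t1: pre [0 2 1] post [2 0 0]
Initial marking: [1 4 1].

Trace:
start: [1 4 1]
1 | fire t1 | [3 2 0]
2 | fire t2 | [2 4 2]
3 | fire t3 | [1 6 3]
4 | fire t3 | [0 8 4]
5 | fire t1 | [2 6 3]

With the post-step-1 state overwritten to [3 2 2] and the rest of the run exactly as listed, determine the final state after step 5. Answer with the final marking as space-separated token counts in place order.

2 6 5

state after step 1 := [3 2 2]
2 | fire t2 | [2 4 4]
3 | fire t3 | [1 6 5]
4 | fire t3 | [0 8 6]
5 | fire t1 | [2 6 5]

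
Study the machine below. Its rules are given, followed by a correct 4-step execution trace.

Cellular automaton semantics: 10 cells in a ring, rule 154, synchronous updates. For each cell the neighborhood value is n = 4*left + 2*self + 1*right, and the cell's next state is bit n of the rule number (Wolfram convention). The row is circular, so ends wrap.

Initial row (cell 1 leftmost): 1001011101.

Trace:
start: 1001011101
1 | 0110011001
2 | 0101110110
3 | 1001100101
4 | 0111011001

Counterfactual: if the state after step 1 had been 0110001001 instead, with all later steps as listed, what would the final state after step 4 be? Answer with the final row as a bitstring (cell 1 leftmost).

state after step 1 := 0110001001
2 | 0101010110
3 | 1000000101
4 | 0100001001

0100001001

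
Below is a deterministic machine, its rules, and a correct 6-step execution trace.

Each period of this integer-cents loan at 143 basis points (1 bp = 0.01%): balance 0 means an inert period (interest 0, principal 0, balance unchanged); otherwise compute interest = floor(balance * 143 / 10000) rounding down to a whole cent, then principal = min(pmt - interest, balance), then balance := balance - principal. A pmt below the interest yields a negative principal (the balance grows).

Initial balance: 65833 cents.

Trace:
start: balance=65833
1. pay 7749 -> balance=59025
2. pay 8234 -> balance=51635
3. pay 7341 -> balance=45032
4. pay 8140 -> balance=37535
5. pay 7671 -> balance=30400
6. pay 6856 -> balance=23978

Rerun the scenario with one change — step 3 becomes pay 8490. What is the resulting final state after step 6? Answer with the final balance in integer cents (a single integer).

(re-executing from step 3 with the substitution; state before step 3: balance=51635)
3. pay 8490 -> balance=43883
4. pay 8140 -> balance=36370
5. pay 7671 -> balance=29219
6. pay 6856 -> balance=22780

22780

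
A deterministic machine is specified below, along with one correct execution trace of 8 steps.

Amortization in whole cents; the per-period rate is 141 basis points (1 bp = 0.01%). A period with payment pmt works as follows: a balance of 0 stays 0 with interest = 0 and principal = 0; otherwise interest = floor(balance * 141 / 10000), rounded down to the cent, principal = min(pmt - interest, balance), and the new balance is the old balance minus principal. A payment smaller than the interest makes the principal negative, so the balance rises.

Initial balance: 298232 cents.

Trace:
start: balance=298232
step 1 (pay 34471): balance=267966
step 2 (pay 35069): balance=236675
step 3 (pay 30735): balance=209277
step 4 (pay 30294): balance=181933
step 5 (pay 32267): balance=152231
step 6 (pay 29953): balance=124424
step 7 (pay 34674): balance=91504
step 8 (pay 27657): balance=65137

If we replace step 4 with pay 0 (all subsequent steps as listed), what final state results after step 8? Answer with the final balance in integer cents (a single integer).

(re-executing from step 4 with the substitution; state before step 4: balance=209277)
step 4 (pay 0): balance=212227
step 5 (pay 32267): balance=182952
step 6 (pay 29953): balance=155578
step 7 (pay 34674): balance=123097
step 8 (pay 27657): balance=97175

97175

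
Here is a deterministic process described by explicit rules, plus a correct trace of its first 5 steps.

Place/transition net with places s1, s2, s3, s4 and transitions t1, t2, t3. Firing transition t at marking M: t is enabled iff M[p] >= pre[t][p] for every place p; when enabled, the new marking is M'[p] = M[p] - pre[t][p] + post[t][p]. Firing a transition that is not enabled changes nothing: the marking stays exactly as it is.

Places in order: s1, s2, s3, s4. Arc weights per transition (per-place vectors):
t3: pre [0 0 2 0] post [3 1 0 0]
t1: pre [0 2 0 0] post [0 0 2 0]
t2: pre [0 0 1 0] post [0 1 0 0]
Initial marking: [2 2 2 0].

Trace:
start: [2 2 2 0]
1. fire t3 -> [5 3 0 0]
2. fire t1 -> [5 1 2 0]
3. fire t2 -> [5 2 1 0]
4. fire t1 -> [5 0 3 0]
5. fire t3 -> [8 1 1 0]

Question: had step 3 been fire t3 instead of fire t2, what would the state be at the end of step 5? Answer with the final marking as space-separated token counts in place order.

11 1 0 0

(re-executing from step 3 with the substitution; state before step 3: [5 1 2 0])
3. fire t3 -> [8 2 0 0]
4. fire t1 -> [8 0 2 0]
5. fire t3 -> [11 1 0 0]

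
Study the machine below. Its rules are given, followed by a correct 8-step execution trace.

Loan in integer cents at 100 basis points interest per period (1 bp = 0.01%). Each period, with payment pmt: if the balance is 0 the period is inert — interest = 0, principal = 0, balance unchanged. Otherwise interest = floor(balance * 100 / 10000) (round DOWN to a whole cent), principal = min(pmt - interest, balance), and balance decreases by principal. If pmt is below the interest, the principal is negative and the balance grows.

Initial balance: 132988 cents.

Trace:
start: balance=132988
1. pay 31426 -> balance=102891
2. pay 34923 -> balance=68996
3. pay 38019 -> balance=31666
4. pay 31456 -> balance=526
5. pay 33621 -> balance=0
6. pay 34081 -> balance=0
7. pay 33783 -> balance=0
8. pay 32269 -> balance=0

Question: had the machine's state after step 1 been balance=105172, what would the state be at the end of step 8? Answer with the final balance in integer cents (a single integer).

state after step 1 := balance=105172
2. pay 34923 -> balance=71300
3. pay 38019 -> balance=33994
4. pay 31456 -> balance=2877
5. pay 33621 -> balance=0
6. pay 34081 -> balance=0
7. pay 33783 -> balance=0
8. pay 32269 -> balance=0

0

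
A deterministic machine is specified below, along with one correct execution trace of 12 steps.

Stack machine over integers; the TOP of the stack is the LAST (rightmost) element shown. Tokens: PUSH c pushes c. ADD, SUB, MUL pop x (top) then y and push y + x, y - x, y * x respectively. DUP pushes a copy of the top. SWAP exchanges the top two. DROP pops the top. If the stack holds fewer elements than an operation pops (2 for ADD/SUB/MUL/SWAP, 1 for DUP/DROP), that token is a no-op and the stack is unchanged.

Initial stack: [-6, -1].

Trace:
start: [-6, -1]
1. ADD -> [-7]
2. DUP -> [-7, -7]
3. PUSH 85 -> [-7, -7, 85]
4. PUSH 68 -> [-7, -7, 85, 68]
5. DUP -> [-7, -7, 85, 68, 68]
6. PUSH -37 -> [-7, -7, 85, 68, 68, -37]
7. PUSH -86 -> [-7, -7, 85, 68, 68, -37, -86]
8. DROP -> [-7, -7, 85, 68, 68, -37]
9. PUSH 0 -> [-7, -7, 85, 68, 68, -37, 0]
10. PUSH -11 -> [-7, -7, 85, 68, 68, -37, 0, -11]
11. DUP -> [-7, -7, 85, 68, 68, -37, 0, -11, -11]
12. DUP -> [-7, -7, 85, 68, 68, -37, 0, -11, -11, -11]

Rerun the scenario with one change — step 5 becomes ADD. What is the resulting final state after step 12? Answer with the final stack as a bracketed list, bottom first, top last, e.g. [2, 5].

[-7, -7, 153, -37, 0, -11, -11, -11]

(re-executing from step 5 with the substitution; state before step 5: [-7, -7, 85, 68])
5. ADD -> [-7, -7, 153]
6. PUSH -37 -> [-7, -7, 153, -37]
7. PUSH -86 -> [-7, -7, 153, -37, -86]
8. DROP -> [-7, -7, 153, -37]
9. PUSH 0 -> [-7, -7, 153, -37, 0]
10. PUSH -11 -> [-7, -7, 153, -37, 0, -11]
11. DUP -> [-7, -7, 153, -37, 0, -11, -11]
12. DUP -> [-7, -7, 153, -37, 0, -11, -11, -11]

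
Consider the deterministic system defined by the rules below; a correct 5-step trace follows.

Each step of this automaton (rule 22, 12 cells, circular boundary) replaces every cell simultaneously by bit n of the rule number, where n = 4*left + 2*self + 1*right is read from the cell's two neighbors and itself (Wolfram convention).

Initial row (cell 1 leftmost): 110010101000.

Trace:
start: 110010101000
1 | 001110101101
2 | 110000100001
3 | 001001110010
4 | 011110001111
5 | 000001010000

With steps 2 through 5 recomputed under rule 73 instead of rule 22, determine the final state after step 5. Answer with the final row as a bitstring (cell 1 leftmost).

(re-executing steps 2..5 under rule 73; state before step 2: 001110101101)
2 | 001010001100
3 | 100000101101
4 | 101110001101
5 | 101010101101

101010101101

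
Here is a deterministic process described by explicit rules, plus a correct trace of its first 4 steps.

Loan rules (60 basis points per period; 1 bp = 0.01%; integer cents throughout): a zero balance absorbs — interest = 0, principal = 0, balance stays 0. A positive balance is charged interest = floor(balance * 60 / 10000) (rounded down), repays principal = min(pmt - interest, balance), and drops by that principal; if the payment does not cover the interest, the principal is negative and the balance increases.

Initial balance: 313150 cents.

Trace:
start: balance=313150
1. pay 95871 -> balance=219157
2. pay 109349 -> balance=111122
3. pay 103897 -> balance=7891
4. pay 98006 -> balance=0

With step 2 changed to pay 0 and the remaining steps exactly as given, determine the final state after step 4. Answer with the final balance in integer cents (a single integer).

(re-executing from step 2 with the substitution; state before step 2: balance=219157)
2. pay 0 -> balance=220471
3. pay 103897 -> balance=117896
4. pay 98006 -> balance=20597

20597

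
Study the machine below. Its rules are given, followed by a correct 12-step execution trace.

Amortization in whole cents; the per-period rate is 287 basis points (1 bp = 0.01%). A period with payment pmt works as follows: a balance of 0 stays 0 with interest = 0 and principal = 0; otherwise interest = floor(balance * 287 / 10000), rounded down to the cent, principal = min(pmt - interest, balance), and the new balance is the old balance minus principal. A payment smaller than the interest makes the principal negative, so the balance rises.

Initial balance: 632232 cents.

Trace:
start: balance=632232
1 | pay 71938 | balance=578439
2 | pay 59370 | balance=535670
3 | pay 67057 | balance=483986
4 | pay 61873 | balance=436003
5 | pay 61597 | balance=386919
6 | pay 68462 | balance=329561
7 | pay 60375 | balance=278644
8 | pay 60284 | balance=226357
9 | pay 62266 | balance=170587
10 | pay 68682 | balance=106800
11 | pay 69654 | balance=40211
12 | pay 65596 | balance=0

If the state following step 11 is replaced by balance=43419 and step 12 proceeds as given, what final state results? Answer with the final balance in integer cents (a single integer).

0

state after step 11 := balance=43419
12 | pay 65596 | balance=0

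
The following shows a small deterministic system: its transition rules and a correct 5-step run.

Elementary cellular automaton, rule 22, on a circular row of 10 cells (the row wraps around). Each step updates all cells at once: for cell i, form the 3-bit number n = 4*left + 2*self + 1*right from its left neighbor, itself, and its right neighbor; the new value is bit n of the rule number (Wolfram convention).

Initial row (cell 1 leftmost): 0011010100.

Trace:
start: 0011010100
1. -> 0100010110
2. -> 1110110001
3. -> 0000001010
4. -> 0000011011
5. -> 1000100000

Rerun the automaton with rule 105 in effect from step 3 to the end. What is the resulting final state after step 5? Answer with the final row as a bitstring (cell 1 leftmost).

1000011100

(re-executing steps 3..5 under rule 105; state before step 3: 1110110001)
3. -> 0011110101
4. -> 0010011010
5. -> 1000011100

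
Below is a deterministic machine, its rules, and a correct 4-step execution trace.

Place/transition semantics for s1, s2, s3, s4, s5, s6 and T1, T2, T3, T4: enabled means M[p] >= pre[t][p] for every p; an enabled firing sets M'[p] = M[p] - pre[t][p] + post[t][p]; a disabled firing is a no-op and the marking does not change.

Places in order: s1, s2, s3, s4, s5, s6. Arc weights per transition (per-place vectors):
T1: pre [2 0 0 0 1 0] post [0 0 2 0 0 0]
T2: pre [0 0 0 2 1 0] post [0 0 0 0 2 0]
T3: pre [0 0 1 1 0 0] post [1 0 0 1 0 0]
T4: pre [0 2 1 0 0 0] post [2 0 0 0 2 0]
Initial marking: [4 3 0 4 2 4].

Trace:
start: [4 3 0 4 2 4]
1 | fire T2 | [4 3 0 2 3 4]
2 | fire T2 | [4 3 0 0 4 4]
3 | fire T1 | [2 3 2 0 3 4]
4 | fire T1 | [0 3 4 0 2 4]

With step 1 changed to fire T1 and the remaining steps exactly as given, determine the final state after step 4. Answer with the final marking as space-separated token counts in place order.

0 3 4 2 1 4

(re-executing from step 1 with the substitution; state before step 1: [4 3 0 4 2 4])
1 | fire T1 | [2 3 2 4 1 4]
2 | fire T2 | [2 3 2 2 2 4]
3 | fire T1 | [0 3 4 2 1 4]
4 | fire T1 | [0 3 4 2 1 4]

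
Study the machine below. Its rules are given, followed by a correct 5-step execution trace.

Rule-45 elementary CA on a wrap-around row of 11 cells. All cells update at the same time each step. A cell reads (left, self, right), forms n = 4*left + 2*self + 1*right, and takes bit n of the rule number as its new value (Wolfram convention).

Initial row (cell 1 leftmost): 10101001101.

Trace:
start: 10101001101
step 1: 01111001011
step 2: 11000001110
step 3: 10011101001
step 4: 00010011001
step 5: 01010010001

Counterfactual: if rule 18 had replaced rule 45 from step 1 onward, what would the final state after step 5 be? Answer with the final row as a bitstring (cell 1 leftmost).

(re-executing steps 1..5 under rule 18; state before step 1: 10101001101)
step 1: 00000110000
step 2: 00001001000
step 3: 00010110100
step 4: 00100000010
step 5: 01010000101

01010000101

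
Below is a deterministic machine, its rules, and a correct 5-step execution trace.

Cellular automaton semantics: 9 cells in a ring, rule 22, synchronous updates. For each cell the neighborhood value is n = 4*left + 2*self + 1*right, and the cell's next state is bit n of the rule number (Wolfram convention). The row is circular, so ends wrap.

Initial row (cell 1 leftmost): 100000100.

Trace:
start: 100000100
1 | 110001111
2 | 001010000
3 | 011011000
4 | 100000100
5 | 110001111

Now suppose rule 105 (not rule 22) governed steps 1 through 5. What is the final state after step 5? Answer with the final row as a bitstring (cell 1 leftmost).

101110100

(re-executing steps 1..5 under rule 105; state before step 1: 100000100)
1 | 001110000
2 | 101010111
3 | 110101100
4 | 111011100
5 | 101110100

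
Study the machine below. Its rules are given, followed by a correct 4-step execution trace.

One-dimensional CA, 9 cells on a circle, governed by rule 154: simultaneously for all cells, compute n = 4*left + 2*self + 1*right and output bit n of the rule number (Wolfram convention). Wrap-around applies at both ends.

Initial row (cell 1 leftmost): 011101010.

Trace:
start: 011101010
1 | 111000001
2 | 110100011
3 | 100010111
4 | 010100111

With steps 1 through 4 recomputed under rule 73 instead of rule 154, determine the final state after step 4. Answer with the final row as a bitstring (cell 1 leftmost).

010100000

(re-executing steps 1..4 under rule 73; state before step 1: 011101010)
1 | 010100000
2 | 000001111
3 | 011101001
4 | 010100000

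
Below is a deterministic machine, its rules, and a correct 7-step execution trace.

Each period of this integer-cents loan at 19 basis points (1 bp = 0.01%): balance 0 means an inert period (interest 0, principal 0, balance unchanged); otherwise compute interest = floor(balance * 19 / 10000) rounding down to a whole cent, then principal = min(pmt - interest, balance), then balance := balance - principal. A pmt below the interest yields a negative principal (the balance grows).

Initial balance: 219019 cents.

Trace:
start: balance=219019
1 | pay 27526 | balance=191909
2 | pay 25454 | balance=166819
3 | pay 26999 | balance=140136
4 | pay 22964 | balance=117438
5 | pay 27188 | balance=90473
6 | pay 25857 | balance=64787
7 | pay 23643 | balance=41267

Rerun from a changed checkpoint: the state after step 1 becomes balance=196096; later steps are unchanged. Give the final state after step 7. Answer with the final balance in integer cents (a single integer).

state after step 1 := balance=196096
2 | pay 25454 | balance=171014
3 | pay 26999 | balance=144339
4 | pay 22964 | balance=121649
5 | pay 27188 | balance=94692
6 | pay 25857 | balance=69014
7 | pay 23643 | balance=45502

45502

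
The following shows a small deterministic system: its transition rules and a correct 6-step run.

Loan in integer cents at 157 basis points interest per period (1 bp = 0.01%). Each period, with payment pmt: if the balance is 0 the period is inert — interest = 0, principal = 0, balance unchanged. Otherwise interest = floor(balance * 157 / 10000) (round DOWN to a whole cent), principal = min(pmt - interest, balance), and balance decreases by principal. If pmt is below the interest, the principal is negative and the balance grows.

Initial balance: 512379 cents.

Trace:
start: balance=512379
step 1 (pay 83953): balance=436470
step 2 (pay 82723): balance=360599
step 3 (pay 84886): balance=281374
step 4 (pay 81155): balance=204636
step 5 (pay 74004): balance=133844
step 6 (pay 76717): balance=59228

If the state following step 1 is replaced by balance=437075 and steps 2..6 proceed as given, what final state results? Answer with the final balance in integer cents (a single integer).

59883

state after step 1 := balance=437075
step 2 (pay 82723): balance=361214
step 3 (pay 84886): balance=281999
step 4 (pay 81155): balance=205271
step 5 (pay 74004): balance=134489
step 6 (pay 76717): balance=59883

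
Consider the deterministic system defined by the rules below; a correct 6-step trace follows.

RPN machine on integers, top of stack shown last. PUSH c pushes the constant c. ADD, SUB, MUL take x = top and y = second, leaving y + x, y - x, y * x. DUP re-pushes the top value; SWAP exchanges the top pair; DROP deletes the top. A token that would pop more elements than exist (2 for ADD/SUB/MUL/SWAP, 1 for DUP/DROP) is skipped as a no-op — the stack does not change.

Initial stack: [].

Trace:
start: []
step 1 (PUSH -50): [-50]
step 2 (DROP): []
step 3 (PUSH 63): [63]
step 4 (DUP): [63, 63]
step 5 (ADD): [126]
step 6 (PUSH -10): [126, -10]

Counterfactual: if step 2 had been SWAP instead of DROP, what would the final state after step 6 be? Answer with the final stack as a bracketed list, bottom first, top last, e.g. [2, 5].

(re-executing from step 2 with the substitution; state before step 2: [-50])
step 2 (SWAP): [-50]
step 3 (PUSH 63): [-50, 63]
step 4 (DUP): [-50, 63, 63]
step 5 (ADD): [-50, 126]
step 6 (PUSH -10): [-50, 126, -10]

[-50, 126, -10]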